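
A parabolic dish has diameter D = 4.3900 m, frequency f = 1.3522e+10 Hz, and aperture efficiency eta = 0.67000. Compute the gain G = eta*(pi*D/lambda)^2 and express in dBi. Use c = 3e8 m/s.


lambda = c / f = 3.0000e+08 / 1.3522e+10 = 0.02218607 m
G_linear = 0.67000 * (pi * 4.3900 / 0.02218607)^2 = 258906.4
G_dBi = 10 * log10(258906.4) = 54.13 dBi

54.13 dBi


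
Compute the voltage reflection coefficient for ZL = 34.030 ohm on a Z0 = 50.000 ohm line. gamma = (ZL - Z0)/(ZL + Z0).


gamma = (34.030 - 50.000) / (34.030 + 50.000) = -0.1901

-0.1901


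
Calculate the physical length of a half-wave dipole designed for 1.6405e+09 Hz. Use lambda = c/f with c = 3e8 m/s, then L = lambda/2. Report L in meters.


lambda = c / f = 3.0000e+08 / 1.6405e+09 = 0.1828711 m
L = lambda / 2 = 0.1828711 / 2 = 0.09144 m

0.09144 m


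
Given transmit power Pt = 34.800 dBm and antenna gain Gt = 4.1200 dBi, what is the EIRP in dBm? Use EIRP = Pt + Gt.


EIRP = Pt + Gt = 34.800 + 4.1200 = 38.92 dBm

38.92 dBm


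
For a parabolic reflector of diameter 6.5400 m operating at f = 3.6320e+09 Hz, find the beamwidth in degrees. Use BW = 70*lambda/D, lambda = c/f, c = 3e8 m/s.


lambda = c / f = 3.0000e+08 / 3.6320e+09 = 0.08259912 m
BW = 70 * 0.08259912 / 6.5400 = 0.8841 deg

0.8841 deg


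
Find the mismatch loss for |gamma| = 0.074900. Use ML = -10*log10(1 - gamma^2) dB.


ML = -10 * log10(1 - 0.074900^2) = -10 * log10(0.99438999) = 0.02443 dB

0.02443 dB


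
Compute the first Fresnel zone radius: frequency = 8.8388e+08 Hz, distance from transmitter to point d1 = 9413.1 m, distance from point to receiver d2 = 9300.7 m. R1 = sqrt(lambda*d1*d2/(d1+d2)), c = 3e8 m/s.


lambda = c / f = 3.0000e+08 / 8.8388e+08 = 0.3394126 m
R1 = sqrt(0.3394126 * 9413.1 * 9300.7 / (9413.1 + 9300.7)) = 39.85 m

39.85 m


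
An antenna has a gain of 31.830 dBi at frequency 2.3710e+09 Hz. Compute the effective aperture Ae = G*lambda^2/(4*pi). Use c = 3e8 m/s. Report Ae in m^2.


lambda = c / f = 3.0000e+08 / 2.3710e+09 = 0.1265289 m
G_linear = 10^(31.830/10) = 1524.053
Ae = G_linear * lambda^2 / (4*pi) = 1524.053 * 0.1265289^2 / (4*pi) = 1.942 m^2

1.942 m^2


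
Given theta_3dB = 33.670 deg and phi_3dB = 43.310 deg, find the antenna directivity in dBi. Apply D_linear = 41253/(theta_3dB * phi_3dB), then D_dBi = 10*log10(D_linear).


D_linear = 41253 / (33.670 * 43.310) = 28.28943
D_dBi = 10 * log10(28.28943) = 14.52 dBi

14.52 dBi


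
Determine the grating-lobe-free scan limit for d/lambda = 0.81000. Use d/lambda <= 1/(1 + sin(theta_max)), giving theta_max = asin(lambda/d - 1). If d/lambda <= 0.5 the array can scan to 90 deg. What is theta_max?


lambda/d - 1 = 1/0.81000 - 1 = 0.2345679
theta_max = asin(0.2345679) = 13.57 deg

13.57 deg


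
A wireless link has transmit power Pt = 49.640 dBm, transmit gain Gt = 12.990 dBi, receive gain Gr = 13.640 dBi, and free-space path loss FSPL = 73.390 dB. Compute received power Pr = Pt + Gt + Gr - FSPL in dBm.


Pr = 49.640 + 12.990 + 13.640 - 73.390 = 2.88 dBm

2.88 dBm


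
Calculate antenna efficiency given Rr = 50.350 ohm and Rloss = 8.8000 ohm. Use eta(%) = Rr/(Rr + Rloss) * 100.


eta = 50.350 / (50.350 + 8.8000) * 100 = 85.12%

85.12%


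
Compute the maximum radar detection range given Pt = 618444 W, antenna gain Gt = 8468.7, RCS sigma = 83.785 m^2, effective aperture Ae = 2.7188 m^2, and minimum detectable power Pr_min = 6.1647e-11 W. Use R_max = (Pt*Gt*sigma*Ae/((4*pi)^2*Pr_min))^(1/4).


R^4 = 618444*8468.7*83.785*2.7188 / ((4*pi)^2 * 6.1647e-11) = 1.225544e+20
R_max = 1.225544e+20^0.25 = 105216 m

105216 m


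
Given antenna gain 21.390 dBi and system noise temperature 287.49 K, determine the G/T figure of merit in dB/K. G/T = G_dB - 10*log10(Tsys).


G/T = 21.390 - 10*log10(287.49) = 21.390 - 24.58623 = -3.196 dB/K

-3.196 dB/K


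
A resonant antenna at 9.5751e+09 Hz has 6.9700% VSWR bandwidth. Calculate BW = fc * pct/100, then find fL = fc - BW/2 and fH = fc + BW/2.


BW = 9.5751e+09 * 6.9700/100 = 6.673845e+08 Hz
fL = 9.5751e+09 - 6.673845e+08/2 = 9.241e+09 Hz
fH = 9.5751e+09 + 6.673845e+08/2 = 9.909e+09 Hz

BW=6.674e+08 Hz, fL=9.241e+09 Hz, fH=9.909e+09 Hz


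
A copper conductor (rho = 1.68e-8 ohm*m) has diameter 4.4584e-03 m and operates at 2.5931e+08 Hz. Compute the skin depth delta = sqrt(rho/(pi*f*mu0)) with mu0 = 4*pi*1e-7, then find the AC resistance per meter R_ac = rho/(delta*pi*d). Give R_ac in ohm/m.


delta = sqrt(1.68e-8 / (pi * 2.5931e+08 * 4*pi*1e-7)) = 4.051027e-06 m
R_ac = 1.68e-8 / (4.051027e-06 * pi * 4.4584e-03) = 0.2961 ohm/m

0.2961 ohm/m


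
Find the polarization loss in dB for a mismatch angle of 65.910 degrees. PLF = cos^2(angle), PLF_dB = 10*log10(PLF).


PLF_linear = cos^2(65.910 deg) = 0.1666037
PLF_dB = 10 * log10(0.1666037) = -7.783 dB

-7.783 dB


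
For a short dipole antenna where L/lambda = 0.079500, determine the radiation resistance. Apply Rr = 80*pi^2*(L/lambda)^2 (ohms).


Rr = 80 * pi^2 * (0.079500)^2 = 80 * 9.869604 * 6.320250e-03 = 4.990 ohm

4.990 ohm


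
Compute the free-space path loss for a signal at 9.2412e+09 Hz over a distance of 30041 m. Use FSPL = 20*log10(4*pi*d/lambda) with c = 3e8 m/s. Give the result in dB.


lambda = c / f = 3.0000e+08 / 9.2412e+09 = 0.03246332 m
FSPL = 20 * log10(4*pi*30041/0.03246332) = 141.3 dB

141.3 dB


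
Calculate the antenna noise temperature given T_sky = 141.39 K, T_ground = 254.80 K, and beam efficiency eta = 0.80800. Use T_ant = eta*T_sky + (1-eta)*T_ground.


T_ant = 0.80800 * 141.39 + (1 - 0.80800) * 254.80 = 163.2 K

163.2 K


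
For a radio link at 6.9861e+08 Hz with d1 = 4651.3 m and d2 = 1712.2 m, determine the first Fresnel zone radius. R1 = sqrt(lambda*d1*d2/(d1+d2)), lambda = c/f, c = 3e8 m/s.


lambda = c / f = 3.0000e+08 / 6.9861e+08 = 0.4294241 m
R1 = sqrt(0.4294241 * 4651.3 * 1712.2 / (4651.3 + 1712.2)) = 23.18 m

23.18 m


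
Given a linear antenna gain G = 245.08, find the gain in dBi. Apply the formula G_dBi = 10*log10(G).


G_dBi = 10 * log10(245.08) = 23.89 dBi

23.89 dBi


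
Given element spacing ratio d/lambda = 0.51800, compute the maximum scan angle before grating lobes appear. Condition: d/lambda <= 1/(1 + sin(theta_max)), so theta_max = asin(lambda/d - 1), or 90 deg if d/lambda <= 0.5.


lambda/d - 1 = 1/0.51800 - 1 = 0.9305019
theta_max = asin(0.9305019) = 68.51 deg

68.51 deg


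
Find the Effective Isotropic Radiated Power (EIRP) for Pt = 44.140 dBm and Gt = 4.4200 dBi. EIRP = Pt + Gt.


EIRP = Pt + Gt = 44.140 + 4.4200 = 48.56 dBm

48.56 dBm


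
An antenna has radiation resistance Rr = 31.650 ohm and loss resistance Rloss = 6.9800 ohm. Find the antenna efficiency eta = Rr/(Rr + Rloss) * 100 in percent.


eta = 31.650 / (31.650 + 6.9800) * 100 = 81.93%

81.93%


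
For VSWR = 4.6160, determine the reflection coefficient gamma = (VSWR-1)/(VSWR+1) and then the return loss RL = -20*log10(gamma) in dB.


gamma = (4.6160 - 1) / (4.6160 + 1) = 0.6438746
RL = -20 * log10(0.6438746) = 3.824 dB

3.824 dB


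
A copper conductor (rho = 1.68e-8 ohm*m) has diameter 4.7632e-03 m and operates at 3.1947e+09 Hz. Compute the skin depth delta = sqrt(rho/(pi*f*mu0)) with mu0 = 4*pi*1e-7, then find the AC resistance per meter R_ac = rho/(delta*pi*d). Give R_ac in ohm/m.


delta = sqrt(1.68e-8 / (pi * 3.1947e+09 * 4*pi*1e-7)) = 1.154143e-06 m
R_ac = 1.68e-8 / (1.154143e-06 * pi * 4.7632e-03) = 0.9727 ohm/m

0.9727 ohm/m


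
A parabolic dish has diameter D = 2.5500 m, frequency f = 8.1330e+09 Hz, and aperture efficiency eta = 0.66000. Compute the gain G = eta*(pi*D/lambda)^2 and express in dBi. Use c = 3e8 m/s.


lambda = c / f = 3.0000e+08 / 8.1330e+09 = 0.03688676 m
G_linear = 0.66000 * (pi * 2.5500 / 0.03688676)^2 = 31130.28
G_dBi = 10 * log10(31130.28) = 44.93 dBi

44.93 dBi


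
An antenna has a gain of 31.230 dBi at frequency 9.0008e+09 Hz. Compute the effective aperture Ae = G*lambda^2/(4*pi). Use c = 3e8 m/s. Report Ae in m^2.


lambda = c / f = 3.0000e+08 / 9.0008e+09 = 0.03333037 m
G_linear = 10^(31.230/10) = 1327.394
Ae = G_linear * lambda^2 / (4*pi) = 1327.394 * 0.03333037^2 / (4*pi) = 0.1173 m^2

0.1173 m^2


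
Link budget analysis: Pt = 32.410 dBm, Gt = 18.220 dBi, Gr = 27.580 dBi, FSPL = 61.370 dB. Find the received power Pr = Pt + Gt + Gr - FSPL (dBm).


Pr = 32.410 + 18.220 + 27.580 - 61.370 = 16.84 dBm

16.84 dBm


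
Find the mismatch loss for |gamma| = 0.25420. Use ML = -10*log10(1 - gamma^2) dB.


ML = -10 * log10(1 - 0.25420^2) = -10 * log10(0.93538236) = 0.2901 dB

0.2901 dB


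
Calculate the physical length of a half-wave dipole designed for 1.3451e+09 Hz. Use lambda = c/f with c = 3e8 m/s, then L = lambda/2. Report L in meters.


lambda = c / f = 3.0000e+08 / 1.3451e+09 = 0.2230317 m
L = lambda / 2 = 0.2230317 / 2 = 0.1115 m

0.1115 m


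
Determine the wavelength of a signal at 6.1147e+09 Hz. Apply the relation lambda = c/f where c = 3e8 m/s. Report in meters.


lambda = c / f = 3.0000e+08 / 6.1147e+09 = 0.04906 m

0.04906 m


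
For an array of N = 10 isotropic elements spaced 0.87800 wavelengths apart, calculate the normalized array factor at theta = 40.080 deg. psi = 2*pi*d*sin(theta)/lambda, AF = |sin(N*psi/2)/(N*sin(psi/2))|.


psi = 2*pi*0.87800*sin(40.080 deg) = 3.551923 rad
AF = |sin(10*3.551923/2) / (10*sin(3.551923/2))| = 0.09056

0.09056


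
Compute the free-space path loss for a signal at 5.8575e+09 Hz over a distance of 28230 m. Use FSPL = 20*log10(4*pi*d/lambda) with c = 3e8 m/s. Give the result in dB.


lambda = c / f = 3.0000e+08 / 5.8575e+09 = 0.05121639 m
FSPL = 20 * log10(4*pi*28230/0.05121639) = 136.8 dB

136.8 dB


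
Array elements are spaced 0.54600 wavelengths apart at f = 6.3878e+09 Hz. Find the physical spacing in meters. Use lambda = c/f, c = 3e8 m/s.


lambda = c / f = 3.0000e+08 / 6.3878e+09 = 0.04696453 m
d = 0.54600 * 0.04696453 = 0.02564 m

0.02564 m


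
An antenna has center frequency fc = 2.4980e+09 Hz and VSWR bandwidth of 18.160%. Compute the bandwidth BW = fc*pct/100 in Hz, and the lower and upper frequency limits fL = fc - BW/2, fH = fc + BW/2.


BW = 2.4980e+09 * 18.160/100 = 4.536368e+08 Hz
fL = 2.4980e+09 - 4.536368e+08/2 = 2.271e+09 Hz
fH = 2.4980e+09 + 4.536368e+08/2 = 2.725e+09 Hz

BW=4.536e+08 Hz, fL=2.271e+09 Hz, fH=2.725e+09 Hz


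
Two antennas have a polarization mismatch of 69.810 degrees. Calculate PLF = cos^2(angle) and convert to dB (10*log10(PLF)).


PLF_linear = cos^2(69.810 deg) = 0.1191178
PLF_dB = 10 * log10(0.1191178) = -9.240 dB

-9.240 dB


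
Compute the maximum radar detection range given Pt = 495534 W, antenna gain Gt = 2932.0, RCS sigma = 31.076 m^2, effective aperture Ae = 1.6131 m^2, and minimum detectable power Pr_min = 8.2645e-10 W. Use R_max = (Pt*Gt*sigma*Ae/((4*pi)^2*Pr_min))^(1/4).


R^4 = 495534*2932.0*31.076*1.6131 / ((4*pi)^2 * 8.2645e-10) = 5.580685e+17
R_max = 5.580685e+17^0.25 = 27332 m

27332 m


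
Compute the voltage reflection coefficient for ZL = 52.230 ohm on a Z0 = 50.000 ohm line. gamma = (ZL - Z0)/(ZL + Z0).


gamma = (52.230 - 50.000) / (52.230 + 50.000) = 0.02181

0.02181


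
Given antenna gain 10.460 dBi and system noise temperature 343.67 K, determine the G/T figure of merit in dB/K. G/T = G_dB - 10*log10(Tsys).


G/T = 10.460 - 10*log10(343.67) = 10.460 - 25.36142 = -14.90 dB/K

-14.90 dB/K


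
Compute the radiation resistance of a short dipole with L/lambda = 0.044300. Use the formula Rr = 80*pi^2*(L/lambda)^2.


Rr = 80 * pi^2 * (0.044300)^2 = 80 * 9.869604 * 1.962490e-03 = 1.550 ohm

1.550 ohm


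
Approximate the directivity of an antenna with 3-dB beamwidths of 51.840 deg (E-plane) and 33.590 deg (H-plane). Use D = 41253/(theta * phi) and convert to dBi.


D_linear = 41253 / (51.840 * 33.590) = 23.69084
D_dBi = 10 * log10(23.69084) = 13.75 dBi

13.75 dBi


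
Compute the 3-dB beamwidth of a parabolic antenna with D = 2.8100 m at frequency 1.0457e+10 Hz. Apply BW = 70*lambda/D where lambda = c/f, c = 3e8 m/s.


lambda = c / f = 3.0000e+08 / 1.0457e+10 = 0.02868892 m
BW = 70 * 0.02868892 / 2.8100 = 0.7147 deg

0.7147 deg


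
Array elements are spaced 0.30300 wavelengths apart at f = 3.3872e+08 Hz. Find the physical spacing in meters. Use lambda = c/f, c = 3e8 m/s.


lambda = c / f = 3.0000e+08 / 3.3872e+08 = 0.8856873 m
d = 0.30300 * 0.8856873 = 0.2684 m

0.2684 m


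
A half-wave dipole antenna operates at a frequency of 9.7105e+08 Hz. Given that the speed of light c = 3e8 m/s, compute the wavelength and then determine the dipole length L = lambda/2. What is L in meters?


lambda = c / f = 3.0000e+08 / 9.7105e+08 = 0.3089439 m
L = lambda / 2 = 0.3089439 / 2 = 0.1545 m

0.1545 m


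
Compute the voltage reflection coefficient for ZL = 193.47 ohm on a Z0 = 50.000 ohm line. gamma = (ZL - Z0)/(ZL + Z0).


gamma = (193.47 - 50.000) / (193.47 + 50.000) = 0.5893

0.5893


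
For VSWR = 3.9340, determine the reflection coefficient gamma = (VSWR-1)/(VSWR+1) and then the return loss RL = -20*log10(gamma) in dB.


gamma = (3.9340 - 1) / (3.9340 + 1) = 0.5946494
RL = -20 * log10(0.5946494) = 4.515 dB

4.515 dB


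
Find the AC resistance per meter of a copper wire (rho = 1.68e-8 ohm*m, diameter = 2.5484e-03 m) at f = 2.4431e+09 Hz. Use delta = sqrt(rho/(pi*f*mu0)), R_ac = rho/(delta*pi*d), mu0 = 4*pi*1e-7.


delta = sqrt(1.68e-8 / (pi * 2.4431e+09 * 4*pi*1e-7)) = 1.319788e-06 m
R_ac = 1.68e-8 / (1.319788e-06 * pi * 2.5484e-03) = 1.590 ohm/m

1.590 ohm/m


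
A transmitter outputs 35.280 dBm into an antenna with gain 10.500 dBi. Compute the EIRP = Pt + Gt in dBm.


EIRP = Pt + Gt = 35.280 + 10.500 = 45.78 dBm

45.78 dBm


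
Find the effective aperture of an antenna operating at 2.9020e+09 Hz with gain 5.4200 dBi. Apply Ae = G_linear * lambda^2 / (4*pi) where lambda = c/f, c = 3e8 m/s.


lambda = c / f = 3.0000e+08 / 2.9020e+09 = 0.1033770 m
G_linear = 10^(5.4200/10) = 3.483373
Ae = G_linear * lambda^2 / (4*pi) = 3.483373 * 0.1033770^2 / (4*pi) = 2.962e-03 m^2

2.962e-03 m^2


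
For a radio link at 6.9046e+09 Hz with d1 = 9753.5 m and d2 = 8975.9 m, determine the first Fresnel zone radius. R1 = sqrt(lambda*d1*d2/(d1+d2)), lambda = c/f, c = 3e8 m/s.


lambda = c / f = 3.0000e+08 / 6.9046e+09 = 0.04344929 m
R1 = sqrt(0.04344929 * 9753.5 * 8975.9 / (9753.5 + 8975.9)) = 14.25 m

14.25 m


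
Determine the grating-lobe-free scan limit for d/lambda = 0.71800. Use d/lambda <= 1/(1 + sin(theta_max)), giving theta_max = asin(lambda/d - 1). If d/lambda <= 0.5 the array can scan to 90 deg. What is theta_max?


lambda/d - 1 = 1/0.71800 - 1 = 0.3927577
theta_max = asin(0.3927577) = 23.13 deg

23.13 deg


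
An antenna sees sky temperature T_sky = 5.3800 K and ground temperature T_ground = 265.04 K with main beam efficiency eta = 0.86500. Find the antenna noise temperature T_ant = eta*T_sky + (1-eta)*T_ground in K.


T_ant = 0.86500 * 5.3800 + (1 - 0.86500) * 265.04 = 40.43 K

40.43 K


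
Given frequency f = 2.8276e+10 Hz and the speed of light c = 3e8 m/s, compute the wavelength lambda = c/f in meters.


lambda = c / f = 3.0000e+08 / 2.8276e+10 = 0.01061 m

0.01061 m


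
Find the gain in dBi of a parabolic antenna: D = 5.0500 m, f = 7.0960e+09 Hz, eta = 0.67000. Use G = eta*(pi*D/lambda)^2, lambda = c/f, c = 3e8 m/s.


lambda = c / f = 3.0000e+08 / 7.0960e+09 = 0.04227734 m
G_linear = 0.67000 * (pi * 5.0500 / 0.04227734)^2 = 94350.02
G_dBi = 10 * log10(94350.02) = 49.75 dBi

49.75 dBi


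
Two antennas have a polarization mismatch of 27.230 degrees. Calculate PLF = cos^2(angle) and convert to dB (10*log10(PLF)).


PLF_linear = cos^2(27.230 deg) = 0.7906356
PLF_dB = 10 * log10(0.7906356) = -1.020 dB

-1.020 dB


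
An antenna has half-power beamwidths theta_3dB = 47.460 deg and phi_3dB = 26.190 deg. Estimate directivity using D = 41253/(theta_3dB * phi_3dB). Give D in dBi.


D_linear = 41253 / (47.460 * 26.190) = 33.18886
D_dBi = 10 * log10(33.18886) = 15.21 dBi

15.21 dBi


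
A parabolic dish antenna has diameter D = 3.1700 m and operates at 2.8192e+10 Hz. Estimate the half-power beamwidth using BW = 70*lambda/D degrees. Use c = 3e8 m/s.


lambda = c / f = 3.0000e+08 / 2.8192e+10 = 0.01064132 m
BW = 70 * 0.01064132 / 3.1700 = 0.2350 deg

0.2350 deg


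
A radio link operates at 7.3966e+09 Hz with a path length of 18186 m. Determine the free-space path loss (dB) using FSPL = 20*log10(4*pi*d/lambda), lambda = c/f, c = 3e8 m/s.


lambda = c / f = 3.0000e+08 / 7.3966e+09 = 0.04055918 m
FSPL = 20 * log10(4*pi*18186/0.04055918) = 135.0 dB

135.0 dB


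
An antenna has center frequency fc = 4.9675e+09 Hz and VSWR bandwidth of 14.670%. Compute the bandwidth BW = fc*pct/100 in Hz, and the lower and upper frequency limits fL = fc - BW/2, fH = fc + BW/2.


BW = 4.9675e+09 * 14.670/100 = 7.287322e+08 Hz
fL = 4.9675e+09 - 7.287322e+08/2 = 4.603e+09 Hz
fH = 4.9675e+09 + 7.287322e+08/2 = 5.332e+09 Hz

BW=7.287e+08 Hz, fL=4.603e+09 Hz, fH=5.332e+09 Hz


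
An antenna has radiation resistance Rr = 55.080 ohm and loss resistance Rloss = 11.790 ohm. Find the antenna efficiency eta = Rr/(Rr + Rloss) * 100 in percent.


eta = 55.080 / (55.080 + 11.790) * 100 = 82.37%

82.37%


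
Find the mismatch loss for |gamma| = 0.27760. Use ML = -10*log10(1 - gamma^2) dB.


ML = -10 * log10(1 - 0.27760^2) = -10 * log10(0.92293824) = 0.3483 dB

0.3483 dB


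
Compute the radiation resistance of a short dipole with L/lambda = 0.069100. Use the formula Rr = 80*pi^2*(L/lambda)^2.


Rr = 80 * pi^2 * (0.069100)^2 = 80 * 9.869604 * 4.774810e-03 = 3.770 ohm

3.770 ohm


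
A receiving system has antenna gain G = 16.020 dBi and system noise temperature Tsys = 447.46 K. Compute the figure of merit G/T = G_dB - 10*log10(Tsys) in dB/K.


G/T = 16.020 - 10*log10(447.46) = 16.020 - 26.50754 = -10.49 dB/K

-10.49 dB/K


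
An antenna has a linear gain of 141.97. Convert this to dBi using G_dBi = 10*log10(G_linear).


G_dBi = 10 * log10(141.97) = 21.52 dBi

21.52 dBi


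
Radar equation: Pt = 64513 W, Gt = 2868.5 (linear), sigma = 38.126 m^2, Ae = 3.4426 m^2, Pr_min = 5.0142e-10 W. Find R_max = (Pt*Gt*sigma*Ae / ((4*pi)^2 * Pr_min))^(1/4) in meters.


R^4 = 64513*2868.5*38.126*3.4426 / ((4*pi)^2 * 5.0142e-10) = 3.067528e+17
R_max = 3.067528e+17^0.25 = 23534 m

23534 m


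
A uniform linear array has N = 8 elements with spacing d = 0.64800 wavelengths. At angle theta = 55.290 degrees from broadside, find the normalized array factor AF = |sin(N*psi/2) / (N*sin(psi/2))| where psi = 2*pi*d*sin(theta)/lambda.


psi = 2*pi*0.64800*sin(55.290 deg) = 3.346958 rad
AF = |sin(8*3.346958/2) / (8*sin(3.346958/2))| = 0.09200

0.09200


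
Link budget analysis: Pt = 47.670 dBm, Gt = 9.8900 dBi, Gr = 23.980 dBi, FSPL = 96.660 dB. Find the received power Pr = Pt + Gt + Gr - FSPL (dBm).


Pr = 47.670 + 9.8900 + 23.980 - 96.660 = -15.12 dBm

-15.12 dBm


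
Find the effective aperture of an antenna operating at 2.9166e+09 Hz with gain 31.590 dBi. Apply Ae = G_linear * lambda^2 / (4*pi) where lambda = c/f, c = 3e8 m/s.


lambda = c / f = 3.0000e+08 / 2.9166e+09 = 0.1028595 m
G_linear = 10^(31.590/10) = 1442.115
Ae = G_linear * lambda^2 / (4*pi) = 1442.115 * 0.1028595^2 / (4*pi) = 1.214 m^2

1.214 m^2


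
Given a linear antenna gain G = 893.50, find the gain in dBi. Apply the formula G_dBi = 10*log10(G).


G_dBi = 10 * log10(893.50) = 29.51 dBi

29.51 dBi


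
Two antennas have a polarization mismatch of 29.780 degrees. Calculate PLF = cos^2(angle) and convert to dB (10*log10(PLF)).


PLF_linear = cos^2(29.780 deg) = 0.7533179
PLF_dB = 10 * log10(0.7533179) = -1.230 dB

-1.230 dB


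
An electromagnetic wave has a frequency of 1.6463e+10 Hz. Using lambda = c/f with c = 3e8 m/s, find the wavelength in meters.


lambda = c / f = 3.0000e+08 / 1.6463e+10 = 0.01822 m

0.01822 m


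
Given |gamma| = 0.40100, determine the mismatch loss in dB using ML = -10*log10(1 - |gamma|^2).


ML = -10 * log10(1 - 0.40100^2) = -10 * log10(0.839199) = 0.7614 dB

0.7614 dB


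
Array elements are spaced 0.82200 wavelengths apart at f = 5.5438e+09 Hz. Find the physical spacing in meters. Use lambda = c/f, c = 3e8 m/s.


lambda = c / f = 3.0000e+08 / 5.5438e+09 = 0.05411451 m
d = 0.82200 * 0.05411451 = 0.04448 m

0.04448 m


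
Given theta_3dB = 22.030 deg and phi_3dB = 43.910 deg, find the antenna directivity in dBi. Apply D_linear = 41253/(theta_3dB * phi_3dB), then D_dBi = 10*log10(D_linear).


D_linear = 41253 / (22.030 * 43.910) = 42.64593
D_dBi = 10 * log10(42.64593) = 16.30 dBi

16.30 dBi


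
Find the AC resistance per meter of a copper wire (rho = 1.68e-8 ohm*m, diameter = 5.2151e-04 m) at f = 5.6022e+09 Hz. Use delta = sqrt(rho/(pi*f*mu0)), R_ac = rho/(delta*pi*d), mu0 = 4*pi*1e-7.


delta = sqrt(1.68e-8 / (pi * 5.6022e+09 * 4*pi*1e-7)) = 8.715563e-07 m
R_ac = 1.68e-8 / (8.715563e-07 * pi * 5.2151e-04) = 11.77 ohm/m

11.77 ohm/m


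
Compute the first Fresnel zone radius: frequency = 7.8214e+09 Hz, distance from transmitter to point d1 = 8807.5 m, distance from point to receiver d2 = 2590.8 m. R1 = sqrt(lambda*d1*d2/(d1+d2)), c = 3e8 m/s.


lambda = c / f = 3.0000e+08 / 7.8214e+09 = 0.03835630 m
R1 = sqrt(0.03835630 * 8807.5 * 2590.8 / (8807.5 + 2590.8)) = 8.763 m

8.763 m


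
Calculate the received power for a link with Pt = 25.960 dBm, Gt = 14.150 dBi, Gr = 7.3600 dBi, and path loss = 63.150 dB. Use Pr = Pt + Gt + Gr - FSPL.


Pr = 25.960 + 14.150 + 7.3600 - 63.150 = -15.68 dBm

-15.68 dBm


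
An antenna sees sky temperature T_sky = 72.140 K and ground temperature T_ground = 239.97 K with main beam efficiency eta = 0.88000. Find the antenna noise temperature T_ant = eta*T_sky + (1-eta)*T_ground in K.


T_ant = 0.88000 * 72.140 + (1 - 0.88000) * 239.97 = 92.28 K

92.28 K


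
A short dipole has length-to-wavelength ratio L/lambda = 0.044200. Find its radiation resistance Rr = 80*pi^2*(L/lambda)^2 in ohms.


Rr = 80 * pi^2 * (0.044200)^2 = 80 * 9.869604 * 1.953640e-03 = 1.543 ohm

1.543 ohm


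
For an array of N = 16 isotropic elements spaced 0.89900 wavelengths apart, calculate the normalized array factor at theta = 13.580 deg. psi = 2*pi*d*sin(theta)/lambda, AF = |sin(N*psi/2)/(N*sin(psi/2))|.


psi = 2*pi*0.89900*sin(13.580 deg) = 1.326303 rad
AF = |sin(16*1.326303/2) / (16*sin(1.326303/2))| = 0.09409

0.09409


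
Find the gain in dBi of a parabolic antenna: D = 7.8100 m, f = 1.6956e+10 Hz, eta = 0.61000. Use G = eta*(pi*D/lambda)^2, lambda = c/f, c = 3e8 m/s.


lambda = c / f = 3.0000e+08 / 1.6956e+10 = 0.01769285 m
G_linear = 0.61000 * (pi * 7.8100 / 0.01769285)^2 = 1.173103e+06
G_dBi = 10 * log10(1.173103e+06) = 60.69 dBi

60.69 dBi


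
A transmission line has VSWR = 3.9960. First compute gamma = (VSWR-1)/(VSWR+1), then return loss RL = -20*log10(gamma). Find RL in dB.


gamma = (3.9960 - 1) / (3.9960 + 1) = 0.5996797
RL = -20 * log10(0.5996797) = 4.442 dB

4.442 dB


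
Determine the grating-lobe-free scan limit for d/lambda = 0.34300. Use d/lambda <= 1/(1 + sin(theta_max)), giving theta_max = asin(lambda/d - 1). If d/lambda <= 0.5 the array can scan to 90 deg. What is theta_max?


lambda/d - 1 = 1/0.34300 - 1 = 1.915452 >= 1
d/lambda <= 0.5, so the array can scan to endfire without grating lobes: theta_max = 90 deg

90 deg


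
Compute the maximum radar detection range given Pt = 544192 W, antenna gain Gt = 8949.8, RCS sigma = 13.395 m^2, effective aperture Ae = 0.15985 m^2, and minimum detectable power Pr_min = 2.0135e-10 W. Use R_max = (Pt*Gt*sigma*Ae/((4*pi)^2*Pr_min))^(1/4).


R^4 = 544192*8949.8*13.395*0.15985 / ((4*pi)^2 * 2.0135e-10) = 3.279816e+17
R_max = 3.279816e+17^0.25 = 23931 m

23931 m


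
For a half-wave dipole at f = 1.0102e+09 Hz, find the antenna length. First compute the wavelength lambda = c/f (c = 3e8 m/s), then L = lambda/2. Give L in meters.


lambda = c / f = 3.0000e+08 / 1.0102e+09 = 0.2969709 m
L = lambda / 2 = 0.2969709 / 2 = 0.1485 m

0.1485 m


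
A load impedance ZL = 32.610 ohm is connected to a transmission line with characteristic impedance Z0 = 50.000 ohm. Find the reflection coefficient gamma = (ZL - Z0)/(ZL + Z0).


gamma = (32.610 - 50.000) / (32.610 + 50.000) = -0.2105

-0.2105


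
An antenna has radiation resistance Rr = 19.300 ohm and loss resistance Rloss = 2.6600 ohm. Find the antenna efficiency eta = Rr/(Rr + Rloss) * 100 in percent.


eta = 19.300 / (19.300 + 2.6600) * 100 = 87.89%

87.89%


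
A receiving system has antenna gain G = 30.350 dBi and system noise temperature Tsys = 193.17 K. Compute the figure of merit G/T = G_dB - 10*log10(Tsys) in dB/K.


G/T = 30.350 - 10*log10(193.17) = 30.350 - 22.85940 = 7.491 dB/K

7.491 dB/K


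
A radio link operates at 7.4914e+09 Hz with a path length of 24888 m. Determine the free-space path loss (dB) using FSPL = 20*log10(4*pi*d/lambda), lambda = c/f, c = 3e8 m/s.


lambda = c / f = 3.0000e+08 / 7.4914e+09 = 0.04004592 m
FSPL = 20 * log10(4*pi*24888/0.04004592) = 137.9 dB

137.9 dB


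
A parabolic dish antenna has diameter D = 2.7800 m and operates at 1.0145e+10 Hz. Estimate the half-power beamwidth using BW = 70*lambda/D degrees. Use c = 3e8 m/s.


lambda = c / f = 3.0000e+08 / 1.0145e+10 = 0.02957122 m
BW = 70 * 0.02957122 / 2.7800 = 0.7446 deg

0.7446 deg


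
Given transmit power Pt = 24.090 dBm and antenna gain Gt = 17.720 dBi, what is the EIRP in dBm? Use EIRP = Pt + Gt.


EIRP = Pt + Gt = 24.090 + 17.720 = 41.81 dBm

41.81 dBm


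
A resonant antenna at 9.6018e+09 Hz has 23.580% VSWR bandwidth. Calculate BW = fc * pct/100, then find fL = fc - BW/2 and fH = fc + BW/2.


BW = 9.6018e+09 * 23.580/100 = 2.264104e+09 Hz
fL = 9.6018e+09 - 2.264104e+09/2 = 8.470e+09 Hz
fH = 9.6018e+09 + 2.264104e+09/2 = 1.073e+10 Hz

BW=2.264e+09 Hz, fL=8.470e+09 Hz, fH=1.073e+10 Hz


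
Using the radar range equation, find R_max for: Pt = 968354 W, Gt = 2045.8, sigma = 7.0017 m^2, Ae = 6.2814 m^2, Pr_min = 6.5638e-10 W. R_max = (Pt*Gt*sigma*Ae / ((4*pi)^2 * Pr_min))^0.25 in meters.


R^4 = 968354*2045.8*7.0017*6.2814 / ((4*pi)^2 * 6.5638e-10) = 8.405861e+17
R_max = 8.405861e+17^0.25 = 30279 m

30279 m


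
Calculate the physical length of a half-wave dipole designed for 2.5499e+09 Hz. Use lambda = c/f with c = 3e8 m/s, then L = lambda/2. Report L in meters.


lambda = c / f = 3.0000e+08 / 2.5499e+09 = 0.1176517 m
L = lambda / 2 = 0.1176517 / 2 = 0.05883 m

0.05883 m


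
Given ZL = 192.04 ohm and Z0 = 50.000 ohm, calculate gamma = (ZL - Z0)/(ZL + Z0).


gamma = (192.04 - 50.000) / (192.04 + 50.000) = 0.5868

0.5868


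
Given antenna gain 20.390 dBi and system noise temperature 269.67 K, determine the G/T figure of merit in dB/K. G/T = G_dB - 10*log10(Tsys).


G/T = 20.390 - 10*log10(269.67) = 20.390 - 24.30833 = -3.918 dB/K

-3.918 dB/K


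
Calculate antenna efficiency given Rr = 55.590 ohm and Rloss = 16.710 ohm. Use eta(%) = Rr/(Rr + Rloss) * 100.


eta = 55.590 / (55.590 + 16.710) * 100 = 76.89%

76.89%


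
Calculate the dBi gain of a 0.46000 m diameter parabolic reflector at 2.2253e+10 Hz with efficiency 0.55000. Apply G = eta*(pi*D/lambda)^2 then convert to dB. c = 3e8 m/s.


lambda = c / f = 3.0000e+08 / 2.2253e+10 = 0.01348133 m
G_linear = 0.55000 * (pi * 0.46000 / 0.01348133)^2 = 6319.935
G_dBi = 10 * log10(6319.935) = 38.01 dBi

38.01 dBi


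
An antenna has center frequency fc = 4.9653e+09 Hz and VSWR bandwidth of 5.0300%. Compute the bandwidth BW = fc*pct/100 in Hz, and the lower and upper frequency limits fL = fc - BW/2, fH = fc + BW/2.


BW = 4.9653e+09 * 5.0300/100 = 2.497546e+08 Hz
fL = 4.9653e+09 - 2.497546e+08/2 = 4.840e+09 Hz
fH = 4.9653e+09 + 2.497546e+08/2 = 5.090e+09 Hz

BW=2.498e+08 Hz, fL=4.840e+09 Hz, fH=5.090e+09 Hz


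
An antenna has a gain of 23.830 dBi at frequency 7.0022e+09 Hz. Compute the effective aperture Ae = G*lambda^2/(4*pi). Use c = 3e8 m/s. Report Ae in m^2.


lambda = c / f = 3.0000e+08 / 7.0022e+09 = 0.04284368 m
G_linear = 10^(23.830/10) = 241.5461
Ae = G_linear * lambda^2 / (4*pi) = 241.5461 * 0.04284368^2 / (4*pi) = 0.03528 m^2

0.03528 m^2


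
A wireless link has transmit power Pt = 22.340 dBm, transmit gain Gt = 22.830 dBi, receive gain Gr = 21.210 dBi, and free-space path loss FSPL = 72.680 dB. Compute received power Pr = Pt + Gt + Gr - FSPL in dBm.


Pr = 22.340 + 22.830 + 21.210 - 72.680 = -6.30 dBm

-6.30 dBm


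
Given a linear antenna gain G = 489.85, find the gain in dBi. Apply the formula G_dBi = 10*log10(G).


G_dBi = 10 * log10(489.85) = 26.90 dBi

26.90 dBi


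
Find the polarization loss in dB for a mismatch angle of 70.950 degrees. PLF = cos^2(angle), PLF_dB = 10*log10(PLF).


PLF_linear = cos^2(70.950 deg) = 0.1065325
PLF_dB = 10 * log10(0.1065325) = -9.725 dB

-9.725 dB


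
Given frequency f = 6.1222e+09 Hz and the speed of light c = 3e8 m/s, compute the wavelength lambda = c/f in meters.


lambda = c / f = 3.0000e+08 / 6.1222e+09 = 0.04900 m

0.04900 m


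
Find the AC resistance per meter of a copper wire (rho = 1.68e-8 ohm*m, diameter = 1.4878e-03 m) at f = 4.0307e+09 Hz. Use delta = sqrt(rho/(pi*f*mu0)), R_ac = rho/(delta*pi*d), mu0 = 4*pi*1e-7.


delta = sqrt(1.68e-8 / (pi * 4.0307e+09 * 4*pi*1e-7)) = 1.027506e-06 m
R_ac = 1.68e-8 / (1.027506e-06 * pi * 1.4878e-03) = 3.498 ohm/m

3.498 ohm/m


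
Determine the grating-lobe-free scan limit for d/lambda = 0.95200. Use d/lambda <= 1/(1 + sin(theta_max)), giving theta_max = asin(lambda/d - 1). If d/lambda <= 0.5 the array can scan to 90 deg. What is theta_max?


lambda/d - 1 = 1/0.95200 - 1 = 0.05042017
theta_max = asin(0.05042017) = 2.890 deg

2.890 deg


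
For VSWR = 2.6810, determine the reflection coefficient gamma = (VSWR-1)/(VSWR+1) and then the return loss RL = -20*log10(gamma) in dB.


gamma = (2.6810 - 1) / (2.6810 + 1) = 0.4566694
RL = -20 * log10(0.4566694) = 6.808 dB

6.808 dB


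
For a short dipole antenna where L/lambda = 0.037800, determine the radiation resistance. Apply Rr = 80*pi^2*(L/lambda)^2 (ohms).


Rr = 80 * pi^2 * (0.037800)^2 = 80 * 9.869604 * 1.428840e-03 = 1.128 ohm

1.128 ohm


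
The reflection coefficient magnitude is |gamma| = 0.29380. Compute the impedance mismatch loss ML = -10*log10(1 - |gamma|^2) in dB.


ML = -10 * log10(1 - 0.29380^2) = -10 * log10(0.91368156) = 0.3921 dB

0.3921 dB


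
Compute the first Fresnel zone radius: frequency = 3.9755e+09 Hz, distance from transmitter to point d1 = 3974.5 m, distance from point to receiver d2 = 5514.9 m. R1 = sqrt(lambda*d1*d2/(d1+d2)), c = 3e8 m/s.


lambda = c / f = 3.0000e+08 / 3.9755e+09 = 0.07546221 m
R1 = sqrt(0.07546221 * 3974.5 * 5514.9 / (3974.5 + 5514.9)) = 13.20 m

13.20 m


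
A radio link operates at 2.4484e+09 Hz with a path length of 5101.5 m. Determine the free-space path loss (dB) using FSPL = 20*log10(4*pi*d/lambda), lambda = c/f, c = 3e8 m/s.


lambda = c / f = 3.0000e+08 / 2.4484e+09 = 0.1225290 m
FSPL = 20 * log10(4*pi*5101.5/0.1225290) = 114.4 dB

114.4 dB


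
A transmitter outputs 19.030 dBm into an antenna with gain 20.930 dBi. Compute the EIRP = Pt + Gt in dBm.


EIRP = Pt + Gt = 19.030 + 20.930 = 39.96 dBm

39.96 dBm


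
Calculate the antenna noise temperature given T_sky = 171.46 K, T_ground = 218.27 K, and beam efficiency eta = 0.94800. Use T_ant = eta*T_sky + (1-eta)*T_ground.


T_ant = 0.94800 * 171.46 + (1 - 0.94800) * 218.27 = 173.9 K

173.9 K


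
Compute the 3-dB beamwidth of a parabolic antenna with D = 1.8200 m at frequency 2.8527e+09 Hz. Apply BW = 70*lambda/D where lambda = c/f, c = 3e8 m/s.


lambda = c / f = 3.0000e+08 / 2.8527e+09 = 0.1051635 m
BW = 70 * 0.1051635 / 1.8200 = 4.045 deg

4.045 deg


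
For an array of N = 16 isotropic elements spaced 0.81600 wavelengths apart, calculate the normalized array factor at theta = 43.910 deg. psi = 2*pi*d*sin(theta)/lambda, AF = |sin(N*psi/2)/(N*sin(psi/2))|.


psi = 2*pi*0.81600*sin(43.910 deg) = 3.555771 rad
AF = |sin(16*3.555771/2) / (16*sin(3.555771/2))| = 0.01092

0.01092


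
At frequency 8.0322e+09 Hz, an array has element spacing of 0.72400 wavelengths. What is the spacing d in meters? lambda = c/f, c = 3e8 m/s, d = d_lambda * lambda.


lambda = c / f = 3.0000e+08 / 8.0322e+09 = 0.03734967 m
d = 0.72400 * 0.03734967 = 0.02704 m

0.02704 m


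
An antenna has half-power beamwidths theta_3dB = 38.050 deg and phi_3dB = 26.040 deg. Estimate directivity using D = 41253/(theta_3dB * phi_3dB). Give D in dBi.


D_linear = 41253 / (38.050 * 26.040) = 41.63513
D_dBi = 10 * log10(41.63513) = 16.19 dBi

16.19 dBi


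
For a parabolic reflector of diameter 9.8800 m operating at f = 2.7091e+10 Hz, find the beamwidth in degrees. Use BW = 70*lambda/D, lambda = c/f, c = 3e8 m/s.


lambda = c / f = 3.0000e+08 / 2.7091e+10 = 0.01107379 m
BW = 70 * 0.01107379 / 9.8800 = 0.07846 deg

0.07846 deg


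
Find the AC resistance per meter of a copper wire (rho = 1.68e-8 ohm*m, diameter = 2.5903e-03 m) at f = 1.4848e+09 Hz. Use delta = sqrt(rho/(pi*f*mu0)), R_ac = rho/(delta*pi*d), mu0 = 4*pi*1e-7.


delta = sqrt(1.68e-8 / (pi * 1.4848e+09 * 4*pi*1e-7)) = 1.692937e-06 m
R_ac = 1.68e-8 / (1.692937e-06 * pi * 2.5903e-03) = 1.219 ohm/m

1.219 ohm/m


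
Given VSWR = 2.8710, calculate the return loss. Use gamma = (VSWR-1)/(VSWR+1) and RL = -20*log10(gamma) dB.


gamma = (2.8710 - 1) / (2.8710 + 1) = 0.4833376
RL = -20 * log10(0.4833376) = 6.315 dB

6.315 dB


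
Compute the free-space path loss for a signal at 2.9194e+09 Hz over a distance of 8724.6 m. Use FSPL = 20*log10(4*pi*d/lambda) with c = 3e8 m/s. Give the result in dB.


lambda = c / f = 3.0000e+08 / 2.9194e+09 = 0.1027608 m
FSPL = 20 * log10(4*pi*8724.6/0.1027608) = 120.6 dB

120.6 dB


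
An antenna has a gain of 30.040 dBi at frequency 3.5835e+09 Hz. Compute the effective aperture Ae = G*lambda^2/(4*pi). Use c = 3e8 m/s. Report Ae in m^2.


lambda = c / f = 3.0000e+08 / 3.5835e+09 = 0.08371704 m
G_linear = 10^(30.040/10) = 1009.253
Ae = G_linear * lambda^2 / (4*pi) = 1009.253 * 0.08371704^2 / (4*pi) = 0.5629 m^2

0.5629 m^2


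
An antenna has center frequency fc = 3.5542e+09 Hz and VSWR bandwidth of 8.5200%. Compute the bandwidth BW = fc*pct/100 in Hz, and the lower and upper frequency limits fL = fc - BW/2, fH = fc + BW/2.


BW = 3.5542e+09 * 8.5200/100 = 3.028178e+08 Hz
fL = 3.5542e+09 - 3.028178e+08/2 = 3.403e+09 Hz
fH = 3.5542e+09 + 3.028178e+08/2 = 3.706e+09 Hz

BW=3.028e+08 Hz, fL=3.403e+09 Hz, fH=3.706e+09 Hz


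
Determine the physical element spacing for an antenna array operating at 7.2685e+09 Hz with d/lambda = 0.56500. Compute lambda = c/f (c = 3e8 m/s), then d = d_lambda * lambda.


lambda = c / f = 3.0000e+08 / 7.2685e+09 = 0.04127399 m
d = 0.56500 * 0.04127399 = 0.02332 m

0.02332 m


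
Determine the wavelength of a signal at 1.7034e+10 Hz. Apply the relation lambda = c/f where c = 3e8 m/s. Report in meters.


lambda = c / f = 3.0000e+08 / 1.7034e+10 = 0.01761 m

0.01761 m


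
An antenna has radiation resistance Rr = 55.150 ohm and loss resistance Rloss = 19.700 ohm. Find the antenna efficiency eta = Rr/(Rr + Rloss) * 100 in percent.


eta = 55.150 / (55.150 + 19.700) * 100 = 73.68%

73.68%


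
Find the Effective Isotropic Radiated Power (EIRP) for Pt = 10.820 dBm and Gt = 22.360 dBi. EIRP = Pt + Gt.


EIRP = Pt + Gt = 10.820 + 22.360 = 33.18 dBm

33.18 dBm


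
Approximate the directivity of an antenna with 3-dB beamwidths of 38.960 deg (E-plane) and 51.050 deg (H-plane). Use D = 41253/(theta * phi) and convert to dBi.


D_linear = 41253 / (38.960 * 51.050) = 20.74153
D_dBi = 10 * log10(20.74153) = 13.17 dBi

13.17 dBi


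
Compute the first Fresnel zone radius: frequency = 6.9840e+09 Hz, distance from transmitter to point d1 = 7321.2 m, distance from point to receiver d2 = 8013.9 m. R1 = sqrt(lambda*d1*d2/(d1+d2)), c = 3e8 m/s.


lambda = c / f = 3.0000e+08 / 6.9840e+09 = 0.04295533 m
R1 = sqrt(0.04295533 * 7321.2 * 8013.9 / (7321.2 + 8013.9)) = 12.82 m

12.82 m


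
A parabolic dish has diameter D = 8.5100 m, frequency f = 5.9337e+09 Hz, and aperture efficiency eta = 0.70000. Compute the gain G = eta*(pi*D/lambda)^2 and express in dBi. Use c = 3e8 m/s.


lambda = c / f = 3.0000e+08 / 5.9337e+09 = 0.05055867 m
G_linear = 0.70000 * (pi * 8.5100 / 0.05055867)^2 = 195733.7
G_dBi = 10 * log10(195733.7) = 52.92 dBi

52.92 dBi


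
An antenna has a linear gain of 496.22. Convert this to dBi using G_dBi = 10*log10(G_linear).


G_dBi = 10 * log10(496.22) = 26.96 dBi

26.96 dBi


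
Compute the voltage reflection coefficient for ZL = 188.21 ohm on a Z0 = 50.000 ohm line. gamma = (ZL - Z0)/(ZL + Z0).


gamma = (188.21 - 50.000) / (188.21 + 50.000) = 0.5802

0.5802


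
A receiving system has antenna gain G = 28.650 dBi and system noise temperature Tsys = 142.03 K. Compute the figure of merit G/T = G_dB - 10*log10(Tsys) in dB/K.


G/T = 28.650 - 10*log10(142.03) = 28.650 - 21.52380 = 7.126 dB/K

7.126 dB/K


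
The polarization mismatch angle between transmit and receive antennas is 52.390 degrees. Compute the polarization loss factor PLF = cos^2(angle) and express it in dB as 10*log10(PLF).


PLF_linear = cos^2(52.390 deg) = 0.3724459
PLF_dB = 10 * log10(0.3724459) = -4.289 dB

-4.289 dB


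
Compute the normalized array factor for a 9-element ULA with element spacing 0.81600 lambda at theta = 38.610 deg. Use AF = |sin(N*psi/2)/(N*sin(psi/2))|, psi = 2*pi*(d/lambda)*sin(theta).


psi = 2*pi*0.81600*sin(38.610 deg) = 3.199379 rad
AF = |sin(9*3.199379/2) / (9*sin(3.199379/2))| = 0.1074

0.1074


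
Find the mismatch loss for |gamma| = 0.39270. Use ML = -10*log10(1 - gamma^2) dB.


ML = -10 * log10(1 - 0.39270^2) = -10 * log10(0.84578671) = 0.7274 dB

0.7274 dB


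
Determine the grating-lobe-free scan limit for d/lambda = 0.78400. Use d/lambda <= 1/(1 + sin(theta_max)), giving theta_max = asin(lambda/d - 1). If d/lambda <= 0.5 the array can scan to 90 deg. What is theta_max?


lambda/d - 1 = 1/0.78400 - 1 = 0.2755102
theta_max = asin(0.2755102) = 15.99 deg

15.99 deg


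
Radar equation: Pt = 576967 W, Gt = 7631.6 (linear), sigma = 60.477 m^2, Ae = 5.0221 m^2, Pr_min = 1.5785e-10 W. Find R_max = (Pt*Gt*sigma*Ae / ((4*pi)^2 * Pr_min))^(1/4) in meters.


R^4 = 576967*7631.6*60.477*5.0221 / ((4*pi)^2 * 1.5785e-10) = 5.365100e+19
R_max = 5.365100e+19^0.25 = 85584 m

85584 m


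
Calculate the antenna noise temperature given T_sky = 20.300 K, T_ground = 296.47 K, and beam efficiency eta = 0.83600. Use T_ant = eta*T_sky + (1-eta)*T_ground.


T_ant = 0.83600 * 20.300 + (1 - 0.83600) * 296.47 = 65.59 K

65.59 K


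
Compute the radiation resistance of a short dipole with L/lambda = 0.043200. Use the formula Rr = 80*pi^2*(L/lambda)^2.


Rr = 80 * pi^2 * (0.043200)^2 = 80 * 9.869604 * 1.866240e-03 = 1.474 ohm

1.474 ohm


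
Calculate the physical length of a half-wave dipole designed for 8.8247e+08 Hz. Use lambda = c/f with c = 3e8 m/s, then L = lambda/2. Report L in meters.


lambda = c / f = 3.0000e+08 / 8.8247e+08 = 0.3399549 m
L = lambda / 2 = 0.3399549 / 2 = 0.1700 m

0.1700 m


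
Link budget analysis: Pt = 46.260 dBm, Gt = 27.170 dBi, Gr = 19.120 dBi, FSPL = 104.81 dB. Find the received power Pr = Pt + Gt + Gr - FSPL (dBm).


Pr = 46.260 + 27.170 + 19.120 - 104.81 = -12.26 dBm

-12.26 dBm


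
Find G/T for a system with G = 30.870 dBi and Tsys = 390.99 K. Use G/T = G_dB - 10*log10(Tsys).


G/T = 30.870 - 10*log10(390.99) = 30.870 - 25.92166 = 4.948 dB/K

4.948 dB/K


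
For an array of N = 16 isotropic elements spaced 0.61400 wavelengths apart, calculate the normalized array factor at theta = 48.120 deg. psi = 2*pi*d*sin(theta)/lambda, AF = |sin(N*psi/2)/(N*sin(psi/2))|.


psi = 2*pi*0.61400*sin(48.120 deg) = 2.872361 rad
AF = |sin(16*2.872361/2) / (16*sin(2.872361/2))| = 0.05265

0.05265
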